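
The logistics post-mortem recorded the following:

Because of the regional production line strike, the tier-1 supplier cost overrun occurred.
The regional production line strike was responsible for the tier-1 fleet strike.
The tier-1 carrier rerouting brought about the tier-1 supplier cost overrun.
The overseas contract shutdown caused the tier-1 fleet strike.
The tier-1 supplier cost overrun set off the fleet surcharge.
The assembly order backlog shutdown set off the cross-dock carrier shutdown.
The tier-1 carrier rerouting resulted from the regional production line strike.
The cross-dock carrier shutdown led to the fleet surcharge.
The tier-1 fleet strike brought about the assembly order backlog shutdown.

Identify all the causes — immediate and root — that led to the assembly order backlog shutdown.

Immediate cause of the assembly order backlog shutdown: the tier-1 fleet strike.
Further upstream: the regional production line strike, the overseas contract shutdown.

the overseas contract shutdown, the regional production line strike, the tier-1 fleet strike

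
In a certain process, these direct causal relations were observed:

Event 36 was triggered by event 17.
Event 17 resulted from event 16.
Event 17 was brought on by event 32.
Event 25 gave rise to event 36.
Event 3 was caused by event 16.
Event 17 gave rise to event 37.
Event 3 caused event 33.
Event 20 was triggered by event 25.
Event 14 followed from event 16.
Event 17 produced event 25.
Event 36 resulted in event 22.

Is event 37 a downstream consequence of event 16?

Yes

There is a causal chain: event 16 → event 17 → event 37.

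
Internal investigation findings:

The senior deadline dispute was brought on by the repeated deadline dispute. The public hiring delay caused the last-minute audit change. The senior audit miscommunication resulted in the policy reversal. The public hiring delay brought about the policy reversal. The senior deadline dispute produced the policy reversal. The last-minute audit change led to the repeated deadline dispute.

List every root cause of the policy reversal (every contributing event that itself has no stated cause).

the public hiring delay, the senior audit miscommunication

Tracing upstream from the policy reversal: the policy reversal ← the public hiring delay.
A separate upstream branch: the policy reversal ← the senior audit miscommunication.
Each of those chain origins has no stated cause.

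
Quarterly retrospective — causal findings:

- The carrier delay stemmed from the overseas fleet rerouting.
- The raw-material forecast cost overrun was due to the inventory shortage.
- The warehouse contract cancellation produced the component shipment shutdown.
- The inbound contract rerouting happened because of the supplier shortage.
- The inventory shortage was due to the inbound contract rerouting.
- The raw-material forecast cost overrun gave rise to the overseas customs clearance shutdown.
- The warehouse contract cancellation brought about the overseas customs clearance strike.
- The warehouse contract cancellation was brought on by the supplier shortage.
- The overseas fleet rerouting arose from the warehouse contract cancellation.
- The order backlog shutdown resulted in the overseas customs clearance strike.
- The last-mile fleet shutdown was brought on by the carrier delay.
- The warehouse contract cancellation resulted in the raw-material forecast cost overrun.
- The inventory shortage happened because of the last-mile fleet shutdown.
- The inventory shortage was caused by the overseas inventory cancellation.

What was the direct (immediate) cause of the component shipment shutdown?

Upstream contributors include the supplier shortage, but only the warehouse contract cancellation feeds directly into the component shipment shutdown.

the warehouse contract cancellation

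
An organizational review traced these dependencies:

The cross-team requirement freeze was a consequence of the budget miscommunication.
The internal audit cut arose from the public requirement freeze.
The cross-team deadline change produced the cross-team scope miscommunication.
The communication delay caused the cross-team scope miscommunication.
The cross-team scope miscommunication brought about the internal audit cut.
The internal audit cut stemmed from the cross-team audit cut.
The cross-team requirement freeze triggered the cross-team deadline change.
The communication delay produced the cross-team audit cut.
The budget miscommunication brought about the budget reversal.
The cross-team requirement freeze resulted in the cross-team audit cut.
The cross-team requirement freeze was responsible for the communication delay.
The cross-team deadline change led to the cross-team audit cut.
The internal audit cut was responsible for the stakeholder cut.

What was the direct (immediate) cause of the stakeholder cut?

the internal audit cut

Upstream contributors include the budget miscommunication, the cross-team requirement freeze, the communication delay, the cross-team deadline change, the cross-team audit cut, the cross-team scope miscommunication, the public requirement freeze, but only the internal audit cut feeds directly into the stakeholder cut.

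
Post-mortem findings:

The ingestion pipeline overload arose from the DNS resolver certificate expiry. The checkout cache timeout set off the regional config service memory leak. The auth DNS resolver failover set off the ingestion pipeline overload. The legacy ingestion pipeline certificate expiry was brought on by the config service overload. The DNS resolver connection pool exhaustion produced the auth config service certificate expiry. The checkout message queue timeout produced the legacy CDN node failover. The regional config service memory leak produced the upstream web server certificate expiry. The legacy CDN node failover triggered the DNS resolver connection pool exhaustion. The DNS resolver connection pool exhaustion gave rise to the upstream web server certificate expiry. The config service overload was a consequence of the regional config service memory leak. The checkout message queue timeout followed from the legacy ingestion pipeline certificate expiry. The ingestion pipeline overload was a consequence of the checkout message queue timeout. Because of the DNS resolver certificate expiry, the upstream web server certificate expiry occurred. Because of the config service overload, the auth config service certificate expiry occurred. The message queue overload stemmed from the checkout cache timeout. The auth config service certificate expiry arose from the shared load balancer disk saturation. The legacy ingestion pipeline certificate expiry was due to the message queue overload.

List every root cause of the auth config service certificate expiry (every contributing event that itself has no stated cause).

the checkout cache timeout, the shared load balancer disk saturation

Tracing upstream from the auth config service certificate expiry: the auth config service certificate expiry ← the config service overload ← the regional config service memory leak ← the checkout cache timeout.
A separate upstream branch: the auth config service certificate expiry ← the shared load balancer disk saturation.
Each of those chain origins has no stated cause.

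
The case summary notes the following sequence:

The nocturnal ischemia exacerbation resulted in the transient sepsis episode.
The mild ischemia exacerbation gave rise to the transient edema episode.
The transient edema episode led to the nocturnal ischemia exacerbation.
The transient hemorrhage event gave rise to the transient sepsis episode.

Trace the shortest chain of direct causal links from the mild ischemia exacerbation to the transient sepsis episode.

the mild ischemia exacerbation → the transient edema episode
the transient edema episode → the nocturnal ischemia exacerbation
the nocturnal ischemia exacerbation → the transient sepsis episode
Length: 3 steps.

the mild ischemia exacerbation → the transient edema episode → the nocturnal ischemia exacerbation → the transient sepsis episode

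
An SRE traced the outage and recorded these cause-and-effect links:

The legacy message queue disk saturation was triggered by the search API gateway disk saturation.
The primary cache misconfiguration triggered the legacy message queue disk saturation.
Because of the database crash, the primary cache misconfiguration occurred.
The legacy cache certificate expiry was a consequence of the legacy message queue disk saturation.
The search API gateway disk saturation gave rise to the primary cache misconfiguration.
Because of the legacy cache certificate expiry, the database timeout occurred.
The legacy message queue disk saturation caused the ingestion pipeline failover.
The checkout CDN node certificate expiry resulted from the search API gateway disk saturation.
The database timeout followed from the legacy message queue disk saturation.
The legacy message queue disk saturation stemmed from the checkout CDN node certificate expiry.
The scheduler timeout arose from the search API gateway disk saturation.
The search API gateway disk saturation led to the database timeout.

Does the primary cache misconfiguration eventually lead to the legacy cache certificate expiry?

There is a causal chain: the primary cache misconfiguration → the legacy message queue disk saturation → the legacy cache certificate expiry.

Yes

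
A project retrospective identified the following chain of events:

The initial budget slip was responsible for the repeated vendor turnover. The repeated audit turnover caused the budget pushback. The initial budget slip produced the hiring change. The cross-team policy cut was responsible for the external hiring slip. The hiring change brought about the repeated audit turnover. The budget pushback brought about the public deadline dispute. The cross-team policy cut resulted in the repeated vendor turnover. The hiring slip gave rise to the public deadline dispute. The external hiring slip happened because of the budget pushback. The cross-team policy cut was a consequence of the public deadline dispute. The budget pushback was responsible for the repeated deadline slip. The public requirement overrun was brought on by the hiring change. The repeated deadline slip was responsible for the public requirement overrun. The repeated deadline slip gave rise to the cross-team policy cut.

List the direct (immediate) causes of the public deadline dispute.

Upstream contributors include the initial budget slip, the hiring change, the repeated audit turnover, but only the budget pushback, the hiring slip feed directly into the public deadline dispute.

the budget pushback, the hiring slip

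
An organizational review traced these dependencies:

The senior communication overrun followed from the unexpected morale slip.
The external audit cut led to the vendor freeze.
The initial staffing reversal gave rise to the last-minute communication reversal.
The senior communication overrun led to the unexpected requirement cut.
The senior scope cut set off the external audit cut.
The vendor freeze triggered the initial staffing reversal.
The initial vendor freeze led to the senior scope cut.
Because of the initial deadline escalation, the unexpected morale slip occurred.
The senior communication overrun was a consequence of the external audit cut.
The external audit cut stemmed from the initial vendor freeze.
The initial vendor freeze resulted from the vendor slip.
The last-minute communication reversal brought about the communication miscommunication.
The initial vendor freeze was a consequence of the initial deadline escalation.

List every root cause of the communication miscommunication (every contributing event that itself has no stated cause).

the initial deadline escalation, the vendor slip

Tracing upstream from the communication miscommunication: the communication miscommunication ← the last-minute communication reversal ← the initial staffing reversal ← the vendor freeze ← the external audit cut ← the initial vendor freeze ← the initial deadline escalation.
A separate upstream branch: the communication miscommunication ← the last-minute communication reversal ← the initial staffing reversal ← the vendor freeze ← the external audit cut ← the initial vendor freeze ← the vendor slip.
Each of those chain origins has no stated cause.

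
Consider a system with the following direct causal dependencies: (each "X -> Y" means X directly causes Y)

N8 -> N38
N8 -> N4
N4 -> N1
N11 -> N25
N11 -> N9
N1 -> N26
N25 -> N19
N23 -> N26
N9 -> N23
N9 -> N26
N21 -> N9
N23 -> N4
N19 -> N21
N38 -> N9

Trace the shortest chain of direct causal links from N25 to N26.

N25 → N19 → N21 → N9 → N26

N25 → N19
N19 → N21
N21 → N9
N9 → N26
Length: 4 steps.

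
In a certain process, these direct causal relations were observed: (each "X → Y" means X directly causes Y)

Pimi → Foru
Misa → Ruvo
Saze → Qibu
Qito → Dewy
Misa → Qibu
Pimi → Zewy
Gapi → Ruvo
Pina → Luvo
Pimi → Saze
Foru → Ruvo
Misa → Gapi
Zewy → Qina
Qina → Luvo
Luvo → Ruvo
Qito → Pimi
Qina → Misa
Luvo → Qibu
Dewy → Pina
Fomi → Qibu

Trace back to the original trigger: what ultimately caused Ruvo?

Qito

Tracing upstream from Ruvo: Ruvo ← Foru ← Pimi ← Qito.
Qito has no stated cause, so it is the root.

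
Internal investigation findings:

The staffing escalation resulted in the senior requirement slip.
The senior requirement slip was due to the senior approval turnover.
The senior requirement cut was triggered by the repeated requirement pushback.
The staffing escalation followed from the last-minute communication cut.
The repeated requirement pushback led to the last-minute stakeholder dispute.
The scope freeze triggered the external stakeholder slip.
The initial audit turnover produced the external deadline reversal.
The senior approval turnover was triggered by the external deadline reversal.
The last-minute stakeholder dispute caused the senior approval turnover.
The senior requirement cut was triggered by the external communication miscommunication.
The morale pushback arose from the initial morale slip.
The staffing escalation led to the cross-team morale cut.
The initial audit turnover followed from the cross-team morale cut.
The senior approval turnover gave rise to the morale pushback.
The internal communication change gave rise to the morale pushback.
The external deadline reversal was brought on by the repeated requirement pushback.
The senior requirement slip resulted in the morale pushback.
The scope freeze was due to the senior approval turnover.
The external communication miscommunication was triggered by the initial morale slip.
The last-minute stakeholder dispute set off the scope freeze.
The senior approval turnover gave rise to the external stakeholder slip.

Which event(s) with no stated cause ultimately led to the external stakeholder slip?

Tracing upstream from the external stakeholder slip: the external stakeholder slip ← the senior approval turnover ← the external deadline reversal ← the initial audit turnover ← the cross-team morale cut ← the staffing escalation ← the last-minute communication cut.
A separate upstream branch: the external stakeholder slip ← the senior approval turnover ← the last-minute stakeholder dispute ← the repeated requirement pushback.
Each of those chain origins has no stated cause.

the last-minute communication cut, the repeated requirement pushback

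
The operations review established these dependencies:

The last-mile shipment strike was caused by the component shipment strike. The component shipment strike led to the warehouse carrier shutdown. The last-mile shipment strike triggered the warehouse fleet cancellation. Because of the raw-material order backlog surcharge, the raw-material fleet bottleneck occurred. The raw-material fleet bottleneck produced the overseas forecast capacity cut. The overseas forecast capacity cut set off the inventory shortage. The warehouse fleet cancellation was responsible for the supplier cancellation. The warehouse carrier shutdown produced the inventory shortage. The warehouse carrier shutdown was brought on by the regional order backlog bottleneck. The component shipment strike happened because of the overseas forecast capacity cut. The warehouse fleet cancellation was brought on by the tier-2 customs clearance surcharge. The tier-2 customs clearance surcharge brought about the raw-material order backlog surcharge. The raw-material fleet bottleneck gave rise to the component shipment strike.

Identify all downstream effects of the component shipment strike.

the inventory shortage, the last-mile shipment strike, the supplier cancellation, the warehouse carrier shutdown, the warehouse fleet cancellation

Direct effects: the last-mile shipment strike, the warehouse carrier shutdown.
2 steps out: the warehouse fleet cancellation, the inventory shortage.
3 steps out: the supplier cancellation.
Not reachable from it: the tier-2 customs clearance surcharge, the raw-material order backlog surcharge, the raw-material fleet bottleneck, the overseas forecast capacity cut, the regional order backlog bottleneck.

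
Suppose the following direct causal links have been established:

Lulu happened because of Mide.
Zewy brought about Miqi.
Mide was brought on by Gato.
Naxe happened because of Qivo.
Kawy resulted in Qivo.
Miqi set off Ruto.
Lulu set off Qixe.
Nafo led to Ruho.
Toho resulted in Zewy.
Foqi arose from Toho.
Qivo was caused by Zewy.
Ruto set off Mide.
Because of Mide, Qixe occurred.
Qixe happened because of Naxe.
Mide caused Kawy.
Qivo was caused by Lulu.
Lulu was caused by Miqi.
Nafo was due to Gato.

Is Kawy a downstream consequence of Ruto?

There is a causal chain: Ruto → Mide → Kawy.

Yes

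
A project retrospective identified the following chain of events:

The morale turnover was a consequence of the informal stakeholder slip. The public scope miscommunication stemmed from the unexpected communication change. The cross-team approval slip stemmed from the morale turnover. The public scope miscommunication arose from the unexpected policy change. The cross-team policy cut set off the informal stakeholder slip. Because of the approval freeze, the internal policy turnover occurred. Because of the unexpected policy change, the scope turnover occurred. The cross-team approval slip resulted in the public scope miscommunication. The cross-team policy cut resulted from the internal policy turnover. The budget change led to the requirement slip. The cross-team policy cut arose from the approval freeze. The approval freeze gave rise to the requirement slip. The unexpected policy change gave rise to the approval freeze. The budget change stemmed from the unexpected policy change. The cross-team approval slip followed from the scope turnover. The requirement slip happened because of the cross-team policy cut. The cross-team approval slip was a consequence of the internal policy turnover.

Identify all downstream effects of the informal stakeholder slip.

the cross-team approval slip, the morale turnover, the public scope miscommunication

Direct effects: the morale turnover.
2 steps out: the cross-team approval slip.
3 steps out: the public scope miscommunication.
Not reachable from it: the unexpected policy change, the budget change, the approval freeze, the internal policy turnover, the scope turnover, the cross-team policy cut, the requirement slip, the unexpected communication change.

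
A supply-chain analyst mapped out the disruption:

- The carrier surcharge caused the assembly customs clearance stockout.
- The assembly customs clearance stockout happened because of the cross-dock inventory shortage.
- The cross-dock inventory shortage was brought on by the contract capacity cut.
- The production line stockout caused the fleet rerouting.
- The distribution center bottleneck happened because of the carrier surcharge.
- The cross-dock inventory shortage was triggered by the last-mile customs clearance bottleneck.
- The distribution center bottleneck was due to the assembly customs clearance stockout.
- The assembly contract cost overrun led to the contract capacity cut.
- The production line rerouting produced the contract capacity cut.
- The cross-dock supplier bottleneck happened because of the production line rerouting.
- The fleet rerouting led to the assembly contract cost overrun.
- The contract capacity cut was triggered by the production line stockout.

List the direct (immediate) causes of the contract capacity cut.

the assembly contract cost overrun, the production line rerouting, the production line stockout

Upstream contributors include the fleet rerouting, but only the assembly contract cost overrun, the production line rerouting, the production line stockout feed directly into the contract capacity cut.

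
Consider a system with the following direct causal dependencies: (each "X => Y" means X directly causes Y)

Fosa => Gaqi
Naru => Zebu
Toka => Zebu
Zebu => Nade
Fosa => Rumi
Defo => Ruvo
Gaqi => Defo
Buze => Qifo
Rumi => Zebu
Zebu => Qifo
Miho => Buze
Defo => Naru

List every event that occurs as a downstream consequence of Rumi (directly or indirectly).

Nade, Qifo, Zebu

Direct effects: Zebu.
2 steps out: Nade, Qifo.
Not reachable from it: Toka, Fosa, Gaqi, Defo, Naru, Ruvo, Miho, Buze.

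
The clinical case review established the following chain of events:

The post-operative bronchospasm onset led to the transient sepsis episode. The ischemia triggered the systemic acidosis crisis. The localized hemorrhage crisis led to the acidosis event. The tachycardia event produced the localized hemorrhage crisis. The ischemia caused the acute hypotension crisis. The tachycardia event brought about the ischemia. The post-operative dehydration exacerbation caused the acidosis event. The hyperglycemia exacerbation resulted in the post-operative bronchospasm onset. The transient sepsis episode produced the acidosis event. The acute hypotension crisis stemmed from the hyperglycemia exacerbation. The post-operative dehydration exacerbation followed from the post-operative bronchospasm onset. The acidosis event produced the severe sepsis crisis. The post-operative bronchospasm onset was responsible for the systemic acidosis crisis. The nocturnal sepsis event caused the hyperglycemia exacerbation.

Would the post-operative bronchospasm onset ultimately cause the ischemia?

The post-operative bronchospasm onset leads to the systemic acidosis crisis, the post-operative dehydration exacerbation, the transient sepsis episode, the acidosis event, the severe sepsis crisis; the ischemia is not among them.

No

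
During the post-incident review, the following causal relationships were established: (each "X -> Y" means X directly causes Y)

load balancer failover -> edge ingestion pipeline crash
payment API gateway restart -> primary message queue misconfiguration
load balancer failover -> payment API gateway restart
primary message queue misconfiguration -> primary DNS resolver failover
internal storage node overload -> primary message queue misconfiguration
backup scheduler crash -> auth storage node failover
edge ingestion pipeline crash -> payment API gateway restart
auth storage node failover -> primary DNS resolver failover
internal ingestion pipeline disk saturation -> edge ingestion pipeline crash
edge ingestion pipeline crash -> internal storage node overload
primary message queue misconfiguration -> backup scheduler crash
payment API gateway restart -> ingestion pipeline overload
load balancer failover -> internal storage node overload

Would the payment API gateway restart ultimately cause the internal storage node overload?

The payment API gateway restart leads to the primary message queue misconfiguration, the backup scheduler crash, the auth storage node failover, the primary DNS resolver failover, the ingestion pipeline overload; the internal storage node overload is not among them.

No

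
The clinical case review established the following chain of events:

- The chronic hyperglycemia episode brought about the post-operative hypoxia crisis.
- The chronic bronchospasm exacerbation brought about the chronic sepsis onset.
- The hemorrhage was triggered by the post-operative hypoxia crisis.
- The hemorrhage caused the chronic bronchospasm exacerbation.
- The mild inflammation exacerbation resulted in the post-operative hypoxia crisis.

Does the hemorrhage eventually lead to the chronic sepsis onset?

Yes

There is a causal chain: the hemorrhage → the chronic bronchospasm exacerbation → the chronic sepsis onset.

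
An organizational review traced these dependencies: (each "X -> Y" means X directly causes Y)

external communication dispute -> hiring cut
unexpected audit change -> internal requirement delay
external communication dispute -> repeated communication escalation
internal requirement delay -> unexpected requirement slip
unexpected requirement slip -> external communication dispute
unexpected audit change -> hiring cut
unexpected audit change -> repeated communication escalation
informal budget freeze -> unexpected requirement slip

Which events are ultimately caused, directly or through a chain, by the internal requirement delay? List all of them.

Direct effects: the unexpected requirement slip.
2 steps out: the external communication dispute.
3 steps out: the hiring cut, the repeated communication escalation.
Not reachable from it: the unexpected audit change, the informal budget freeze.

the external communication dispute, the hiring cut, the repeated communication escalation, the unexpected requirement slip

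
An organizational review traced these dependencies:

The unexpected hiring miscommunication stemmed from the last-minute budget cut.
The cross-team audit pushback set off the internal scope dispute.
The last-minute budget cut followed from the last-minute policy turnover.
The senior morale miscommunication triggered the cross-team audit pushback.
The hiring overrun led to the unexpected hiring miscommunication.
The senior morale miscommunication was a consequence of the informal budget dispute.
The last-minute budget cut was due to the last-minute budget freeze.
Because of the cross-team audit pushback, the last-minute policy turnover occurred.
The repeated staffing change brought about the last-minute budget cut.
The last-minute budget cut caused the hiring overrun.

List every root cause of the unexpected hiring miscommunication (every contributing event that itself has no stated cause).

Tracing upstream from the unexpected hiring miscommunication: the unexpected hiring miscommunication ← the last-minute budget cut ← the last-minute policy turnover ← the cross-team audit pushback ← the senior morale miscommunication ← the informal budget dispute.
A separate upstream branch: the unexpected hiring miscommunication ← the last-minute budget cut ← the repeated staffing change.
A separate upstream branch: the unexpected hiring miscommunication ← the last-minute budget cut ← the last-minute budget freeze.
Each of those chain origins has no stated cause.

the informal budget dispute, the last-minute budget freeze, the repeated staffing change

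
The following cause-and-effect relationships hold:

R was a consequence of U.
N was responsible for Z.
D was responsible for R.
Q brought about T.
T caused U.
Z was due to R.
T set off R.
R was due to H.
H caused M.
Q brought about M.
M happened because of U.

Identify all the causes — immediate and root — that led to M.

Immediate causes of M: Q, H, U.
Further upstream: T.

H, Q, T, U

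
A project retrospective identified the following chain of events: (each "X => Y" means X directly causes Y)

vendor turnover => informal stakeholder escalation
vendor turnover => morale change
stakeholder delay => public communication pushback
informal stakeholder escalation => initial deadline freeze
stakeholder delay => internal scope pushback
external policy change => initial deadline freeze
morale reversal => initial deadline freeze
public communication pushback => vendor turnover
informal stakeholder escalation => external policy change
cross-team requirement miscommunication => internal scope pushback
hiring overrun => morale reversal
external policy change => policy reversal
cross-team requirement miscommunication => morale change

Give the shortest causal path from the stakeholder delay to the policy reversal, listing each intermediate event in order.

the stakeholder delay → the public communication pushback → the vendor turnover → the informal stakeholder escalation → the external policy change → the policy reversal

the stakeholder delay → the public communication pushback
the public communication pushback → the vendor turnover
the vendor turnover → the informal stakeholder escalation
the informal stakeholder escalation → the external policy change
the external policy change → the policy reversal
Length: 5 steps.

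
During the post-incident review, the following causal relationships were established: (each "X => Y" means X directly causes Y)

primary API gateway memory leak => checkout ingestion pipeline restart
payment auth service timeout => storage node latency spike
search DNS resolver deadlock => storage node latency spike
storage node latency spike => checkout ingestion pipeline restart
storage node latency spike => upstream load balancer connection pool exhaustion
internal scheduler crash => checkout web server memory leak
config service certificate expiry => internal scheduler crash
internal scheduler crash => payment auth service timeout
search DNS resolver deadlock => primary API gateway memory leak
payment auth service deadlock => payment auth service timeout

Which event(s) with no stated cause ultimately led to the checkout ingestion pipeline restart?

the config service certificate expiry, the payment auth service deadlock, the search DNS resolver deadlock

Tracing upstream from the checkout ingestion pipeline restart: the checkout ingestion pipeline restart ← the storage node latency spike ← the payment auth service timeout ← the internal scheduler crash ← the config service certificate expiry.
A separate upstream branch: the checkout ingestion pipeline restart ← the storage node latency spike ← the payment auth service timeout ← the payment auth service deadlock.
A separate upstream branch: the checkout ingestion pipeline restart ← the storage node latency spike ← the search DNS resolver deadlock.
Each of those chain origins has no stated cause.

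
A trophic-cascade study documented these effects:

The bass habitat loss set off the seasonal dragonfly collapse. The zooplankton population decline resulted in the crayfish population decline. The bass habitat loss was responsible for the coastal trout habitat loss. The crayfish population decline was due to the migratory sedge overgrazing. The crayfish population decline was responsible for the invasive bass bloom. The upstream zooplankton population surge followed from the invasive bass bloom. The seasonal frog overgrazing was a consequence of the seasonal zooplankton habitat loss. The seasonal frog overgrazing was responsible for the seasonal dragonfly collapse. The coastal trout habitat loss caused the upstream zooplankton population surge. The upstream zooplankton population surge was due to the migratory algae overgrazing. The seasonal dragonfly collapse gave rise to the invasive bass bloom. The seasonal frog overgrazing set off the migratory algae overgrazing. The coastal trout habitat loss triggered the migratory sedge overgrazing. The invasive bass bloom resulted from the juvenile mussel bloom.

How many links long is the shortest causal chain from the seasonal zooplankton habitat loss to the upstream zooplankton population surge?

3

Shortest chain: the seasonal zooplankton habitat loss → the seasonal frog overgrazing → the migratory algae overgrazing → the upstream zooplankton population surge.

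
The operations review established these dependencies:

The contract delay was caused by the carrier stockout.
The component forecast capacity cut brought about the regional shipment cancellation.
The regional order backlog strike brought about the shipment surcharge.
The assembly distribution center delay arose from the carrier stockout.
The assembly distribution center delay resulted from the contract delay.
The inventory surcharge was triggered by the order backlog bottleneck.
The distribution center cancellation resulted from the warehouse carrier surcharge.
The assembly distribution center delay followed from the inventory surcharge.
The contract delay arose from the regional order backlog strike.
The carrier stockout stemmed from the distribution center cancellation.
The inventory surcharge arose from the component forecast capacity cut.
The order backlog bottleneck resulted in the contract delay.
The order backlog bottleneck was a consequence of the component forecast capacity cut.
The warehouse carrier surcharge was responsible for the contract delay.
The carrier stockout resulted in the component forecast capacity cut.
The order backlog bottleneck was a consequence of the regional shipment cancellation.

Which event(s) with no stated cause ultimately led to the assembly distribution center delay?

Tracing upstream from the assembly distribution center delay: the assembly distribution center delay ← the contract delay ← the warehouse carrier surcharge.
A separate upstream branch: the assembly distribution center delay ← the contract delay ← the regional order backlog strike.
Each of those chain origins has no stated cause.

the regional order backlog strike, the warehouse carrier surcharge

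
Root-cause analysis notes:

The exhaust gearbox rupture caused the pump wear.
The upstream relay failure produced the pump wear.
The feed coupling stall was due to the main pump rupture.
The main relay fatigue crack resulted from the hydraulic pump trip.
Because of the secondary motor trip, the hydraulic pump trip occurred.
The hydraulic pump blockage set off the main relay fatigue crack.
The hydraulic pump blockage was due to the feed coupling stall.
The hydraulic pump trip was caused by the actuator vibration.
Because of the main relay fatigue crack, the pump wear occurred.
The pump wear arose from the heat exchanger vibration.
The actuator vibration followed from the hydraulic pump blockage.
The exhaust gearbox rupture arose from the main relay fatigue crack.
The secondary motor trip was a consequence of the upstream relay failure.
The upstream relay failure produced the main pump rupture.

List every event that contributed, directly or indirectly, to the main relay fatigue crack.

Immediate causes of the main relay fatigue crack: the hydraulic pump blockage, the hydraulic pump trip.
Further upstream: the upstream relay failure, the main pump rupture, the feed coupling stall, the secondary motor trip, the actuator vibration.

the actuator vibration, the feed coupling stall, the hydraulic pump blockage, the hydraulic pump trip, the main pump rupture, the secondary motor trip, the upstream relay failure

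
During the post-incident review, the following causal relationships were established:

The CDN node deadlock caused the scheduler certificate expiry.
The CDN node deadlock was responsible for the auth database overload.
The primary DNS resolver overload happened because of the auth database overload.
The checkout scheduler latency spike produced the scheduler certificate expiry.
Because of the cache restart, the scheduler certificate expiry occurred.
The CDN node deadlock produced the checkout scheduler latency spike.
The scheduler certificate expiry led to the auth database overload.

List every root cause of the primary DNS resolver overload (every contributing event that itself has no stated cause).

Tracing upstream from the primary DNS resolver overload: the primary DNS resolver overload ← the auth database overload ← the CDN node deadlock.
A separate upstream branch: the primary DNS resolver overload ← the auth database overload ← the scheduler certificate expiry ← the cache restart.
Each of those chain origins has no stated cause.

the CDN node deadlock, the cache restart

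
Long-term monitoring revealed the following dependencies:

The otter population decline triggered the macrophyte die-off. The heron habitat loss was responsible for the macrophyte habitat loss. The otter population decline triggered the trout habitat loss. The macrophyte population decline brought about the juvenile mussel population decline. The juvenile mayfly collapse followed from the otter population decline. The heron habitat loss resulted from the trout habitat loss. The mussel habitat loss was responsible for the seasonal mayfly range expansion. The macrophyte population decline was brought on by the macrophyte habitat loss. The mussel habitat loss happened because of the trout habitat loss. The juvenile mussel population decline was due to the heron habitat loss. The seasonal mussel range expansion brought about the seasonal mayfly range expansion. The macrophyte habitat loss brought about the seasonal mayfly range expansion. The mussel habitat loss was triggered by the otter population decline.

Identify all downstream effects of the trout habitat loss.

Direct effects: the mussel habitat loss, the heron habitat loss.
2 steps out: the macrophyte habitat loss, the seasonal mayfly range expansion, the juvenile mussel population decline.
3 steps out: the macrophyte population decline.
Not reachable from it: the otter population decline, the macrophyte die-off, the juvenile mayfly collapse, the seasonal mussel range expansion.

the heron habitat loss, the juvenile mussel population decline, the macrophyte habitat loss, the macrophyte population decline, the mussel habitat loss, the seasonal mayfly range expansion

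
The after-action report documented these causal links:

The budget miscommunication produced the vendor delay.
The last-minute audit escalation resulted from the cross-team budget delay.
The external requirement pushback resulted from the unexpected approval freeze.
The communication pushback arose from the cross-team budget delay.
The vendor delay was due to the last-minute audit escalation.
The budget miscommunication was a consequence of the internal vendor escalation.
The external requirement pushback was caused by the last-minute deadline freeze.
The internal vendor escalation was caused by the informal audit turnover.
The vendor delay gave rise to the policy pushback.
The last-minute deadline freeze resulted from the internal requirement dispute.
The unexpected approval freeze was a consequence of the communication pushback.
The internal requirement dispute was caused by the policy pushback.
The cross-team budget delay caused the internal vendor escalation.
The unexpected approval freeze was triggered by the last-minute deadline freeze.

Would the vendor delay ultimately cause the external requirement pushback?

Yes

There is a causal chain: the vendor delay → the policy pushback → the internal requirement dispute → the last-minute deadline freeze → the external requirement pushback.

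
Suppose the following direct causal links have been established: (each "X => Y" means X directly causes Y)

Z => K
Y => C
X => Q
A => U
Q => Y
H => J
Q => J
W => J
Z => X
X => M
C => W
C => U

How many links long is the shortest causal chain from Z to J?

Shortest chain: Z → X → Q → J.

3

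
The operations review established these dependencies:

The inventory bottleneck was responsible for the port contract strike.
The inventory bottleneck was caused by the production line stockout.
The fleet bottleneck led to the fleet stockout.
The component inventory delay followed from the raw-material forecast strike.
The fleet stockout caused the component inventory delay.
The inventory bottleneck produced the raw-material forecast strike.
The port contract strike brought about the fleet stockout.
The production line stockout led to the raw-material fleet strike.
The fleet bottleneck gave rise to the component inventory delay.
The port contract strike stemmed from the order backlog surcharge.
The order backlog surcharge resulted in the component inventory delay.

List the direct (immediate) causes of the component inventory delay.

the fleet bottleneck, the fleet stockout, the order backlog surcharge, the raw-material forecast strike

Upstream contributors include the production line stockout, the inventory bottleneck, the port contract strike, but only the fleet bottleneck, the fleet stockout, the order backlog surcharge, the raw-material forecast strike feed directly into the component inventory delay.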